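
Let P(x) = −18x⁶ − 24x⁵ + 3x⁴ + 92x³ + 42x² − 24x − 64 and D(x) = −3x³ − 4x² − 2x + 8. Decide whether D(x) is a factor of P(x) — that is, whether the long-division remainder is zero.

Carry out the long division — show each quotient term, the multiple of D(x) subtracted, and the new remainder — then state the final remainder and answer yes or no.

R(x) = 0, so D(x) is a factor of P(x). yes

Step 1: lead(−18x⁶ − 24x⁵ + 3x⁴ + 92x³ + 42x² − 24x − 64) ÷ lead(D) = −18x⁶ ÷ −3x³ = 6x³. Subtract (6x³)·D = −18x⁶ − 24x⁵ − 12x⁴ + 48x³. Remainder: 15x⁴ + 44x³ + 42x² − 24x − 64.
Step 2: lead(15x⁴ + 44x³ + 42x² − 24x − 64) ÷ lead(D) = 15x⁴ ÷ −3x³ = −5x. Subtract (−5x)·D = 15x⁴ + 20x³ + 10x² − 40x. Remainder: 24x³ + 32x² + 16x − 64.
Step 3: lead(24x³ + 32x² + 16x − 64) ÷ lead(D) = 24x³ ÷ −3x³ = −8. Subtract (−8)·D = 24x³ + 32x² + 16x − 64. Remainder: 0.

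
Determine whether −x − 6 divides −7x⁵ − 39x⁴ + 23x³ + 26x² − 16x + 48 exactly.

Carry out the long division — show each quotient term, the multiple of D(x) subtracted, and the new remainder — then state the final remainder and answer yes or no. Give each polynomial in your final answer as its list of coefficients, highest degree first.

Step 1: lead(−7x⁵ − 39x⁴ + 23x³ + 26x² − 16x + 48) ÷ lead(D) = −7x⁵ ÷ −x = 7x⁴. Subtract (7x⁴)·D = −7x⁵ − 42x⁴. Remainder: 3x⁴ + 23x³ + 26x² − 16x + 48.
Step 2: lead(3x⁴ + 23x³ + 26x² − 16x + 48) ÷ lead(D) = 3x⁴ ÷ −x = −3x³. Subtract (−3x³)·D = 3x⁴ + 18x³. Remainder: 5x³ + 26x² − 16x + 48.
Step 3: lead(5x³ + 26x² − 16x + 48) ÷ lead(D) = 5x³ ÷ −x = −5x². Subtract (−5x²)·D = 5x³ + 30x². Remainder: −4x² − 16x + 48.
Step 4: lead(−4x² − 16x + 48) ÷ lead(D) = −4x² ÷ −x = 4x. Subtract (4x)·D = −4x² − 24x. Remainder: 8x + 48.
Step 5: lead(8x + 48) ÷ lead(D) = 8x ÷ −x = −8. Subtract (−8)·D = 8x + 48. Remainder: 0.

R = [0], so D(x) is a factor of P(x). yes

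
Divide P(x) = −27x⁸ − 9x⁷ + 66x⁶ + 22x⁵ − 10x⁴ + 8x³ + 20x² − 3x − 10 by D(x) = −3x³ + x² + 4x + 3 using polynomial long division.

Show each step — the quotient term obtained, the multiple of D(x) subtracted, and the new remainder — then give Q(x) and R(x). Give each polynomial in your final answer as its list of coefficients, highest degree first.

Step 1: lead(−27x⁸ − 9x⁷ + 66x⁶ + 22x⁵ − 10x⁴ + 8x³ + 20x² − 3x − 10) ÷ lead(D) = −27x⁸ ÷ −3x³ = 9x⁵. Subtract (9x⁵)·D = −27x⁸ + 9x⁷ + 36x⁶ + 27x⁵. Remainder: −18x⁷ + 30x⁶ − 5x⁵ − 10x⁴ + 8x³ + 20x² − 3x − 10.
Step 2: lead(−18x⁷ + 30x⁶ − 5x⁵ − 10x⁴ + 8x³ + 20x² − 3x − 10) ÷ lead(D) = −18x⁷ ÷ −3x³ = 6x⁴. Subtract (6x⁴)·D = −18x⁷ + 6x⁶ + 24x⁵ + 18x⁴. Remainder: 24x⁶ − 29x⁵ − 28x⁴ + 8x³ + 20x² − 3x − 10.
Step 3: lead(24x⁶ − 29x⁵ − 28x⁴ + 8x³ + 20x² − 3x − 10) ÷ lead(D) = 24x⁶ ÷ −3x³ = −8x³. Subtract (−8x³)·D = 24x⁶ − 8x⁵ − 32x⁴ − 24x³. Remainder: −21x⁵ + 4x⁴ + 32x³ + 20x² − 3x − 10.
Step 4: lead(−21x⁵ + 4x⁴ + 32x³ + 20x² − 3x − 10) ÷ lead(D) = −21x⁵ ÷ −3x³ = 7x². Subtract (7x²)·D = −21x⁵ + 7x⁴ + 28x³ + 21x². Remainder: −3x⁴ + 4x³ − x² − 3x − 10.
Step 5: lead(−3x⁴ + 4x³ − x² − 3x − 10) ÷ lead(D) = −3x⁴ ÷ −3x³ = x. Subtract (x)·D = −3x⁴ + x³ + 4x² + 3x. Remainder: 3x³ − 5x² − 6x − 10.
Step 6: lead(3x³ − 5x² − 6x − 10) ÷ lead(D) = 3x³ ÷ −3x³ = −1. Subtract (−1)·D = 3x³ − x² − 4x − 3. Remainder: −4x² − 2x − 7.

Q = [9, 6, -8, 7, 1, -1]; R = [-4, -2, -7]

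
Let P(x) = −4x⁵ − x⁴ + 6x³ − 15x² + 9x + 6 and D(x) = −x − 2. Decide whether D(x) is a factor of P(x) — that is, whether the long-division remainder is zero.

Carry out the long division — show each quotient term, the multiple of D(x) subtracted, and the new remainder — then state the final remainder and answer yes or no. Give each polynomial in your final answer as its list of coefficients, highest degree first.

Step 1: lead(−4x⁵ − x⁴ + 6x³ − 15x² + 9x + 6) ÷ lead(D) = −4x⁵ ÷ −x = 4x⁴. Subtract (4x⁴)·D = −4x⁵ − 8x⁴. Remainder: 7x⁴ + 6x³ − 15x² + 9x + 6.
Step 2: lead(7x⁴ + 6x³ − 15x² + 9x + 6) ÷ lead(D) = 7x⁴ ÷ −x = −7x³. Subtract (−7x³)·D = 7x⁴ + 14x³. Remainder: −8x³ − 15x² + 9x + 6.
Step 3: lead(−8x³ − 15x² + 9x + 6) ÷ lead(D) = −8x³ ÷ −x = 8x². Subtract (8x²)·D = −8x³ − 16x². Remainder: x² + 9x + 6.
Step 4: lead(x² + 9x + 6) ÷ lead(D) = x² ÷ −x = −x. Subtract (−x)·D = x² + 2x. Remainder: 7x + 6.
Step 5: lead(7x + 6) ÷ lead(D) = 7x ÷ −x = −7. Subtract (−7)·D = 7x + 14. Remainder: −8.

R = [-8], so D(x) is not a factor of P(x). no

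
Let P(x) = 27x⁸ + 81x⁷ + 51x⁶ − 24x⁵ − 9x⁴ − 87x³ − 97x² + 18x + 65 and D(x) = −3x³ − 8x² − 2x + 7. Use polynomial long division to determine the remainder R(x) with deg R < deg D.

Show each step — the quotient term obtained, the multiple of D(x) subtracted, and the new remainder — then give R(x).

R(x) = −8x + 9

Step 1: lead(27x⁸ + 81x⁷ + 51x⁶ − 24x⁵ − 9x⁴ − 87x³ − 97x² + 18x + 65) ÷ lead(D) = 27x⁸ ÷ −3x³ = −9x⁵. Subtract (−9x⁵)·D = 27x⁸ + 72x⁷ + 18x⁶ − 63x⁵. Remainder: 9x⁷ + 33x⁶ + 39x⁵ − 9x⁴ − 87x³ − 97x² + 18x + 65.
Step 2: lead(9x⁷ + 33x⁶ + 39x⁵ − 9x⁴ − 87x³ − 97x² + 18x + 65) ÷ lead(D) = 9x⁷ ÷ −3x³ = −3x⁴. Subtract (−3x⁴)·D = 9x⁷ + 24x⁶ + 6x⁵ − 21x⁴. Remainder: 9x⁶ + 33x⁵ + 12x⁴ − 87x³ − 97x² + 18x + 65.
Step 3: lead(9x⁶ + 33x⁵ + 12x⁴ − 87x³ − 97x² + 18x + 65) ÷ lead(D) = 9x⁶ ÷ −3x³ = −3x³. Subtract (−3x³)·D = 9x⁶ + 24x⁵ + 6x⁴ − 21x³. Remainder: 9x⁵ + 6x⁴ − 66x³ − 97x² + 18x + 65.
Step 4: lead(9x⁵ + 6x⁴ − 66x³ − 97x² + 18x + 65) ÷ lead(D) = 9x⁵ ÷ −3x³ = −3x². Subtract (−3x²)·D = 9x⁵ + 24x⁴ + 6x³ − 21x². Remainder: −18x⁴ − 72x³ − 76x² + 18x + 65.
Step 5: lead(−18x⁴ − 72x³ − 76x² + 18x + 65) ÷ lead(D) = −18x⁴ ÷ −3x³ = 6x. Subtract (6x)·D = −18x⁴ − 48x³ − 12x² + 42x. Remainder: −24x³ − 64x² − 24x + 65.
Step 6: lead(−24x³ − 64x² − 24x + 65) ÷ lead(D) = −24x³ ÷ −3x³ = 8. Subtract (8)·D = −24x³ − 64x² − 16x + 56. Remainder: −8x + 9.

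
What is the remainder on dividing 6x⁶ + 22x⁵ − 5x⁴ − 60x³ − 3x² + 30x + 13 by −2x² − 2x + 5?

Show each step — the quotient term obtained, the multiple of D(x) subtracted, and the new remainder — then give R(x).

Step 1: lead(6x⁶ + 22x⁵ − 5x⁴ − 60x³ − 3x² + 30x + 13) ÷ lead(D) = 6x⁶ ÷ −2x² = −3x⁴. Subtract (−3x⁴)·D = 6x⁶ + 6x⁵ − 15x⁴. Remainder: 16x⁵ + 10x⁴ − 60x³ − 3x² + 30x + 13.
Step 2: lead(16x⁵ + 10x⁴ − 60x³ − 3x² + 30x + 13) ÷ lead(D) = 16x⁵ ÷ −2x² = −8x³. Subtract (−8x³)·D = 16x⁵ + 16x⁴ − 40x³. Remainder: −6x⁴ − 20x³ − 3x² + 30x + 13.
Step 3: lead(−6x⁴ − 20x³ − 3x² + 30x + 13) ÷ lead(D) = −6x⁴ ÷ −2x² = 3x². Subtract (3x²)·D = −6x⁴ − 6x³ + 15x². Remainder: −14x³ − 18x² + 30x + 13.
Step 4: lead(−14x³ − 18x² + 30x + 13) ÷ lead(D) = −14x³ ÷ −2x² = 7x. Subtract (7x)·D = −14x³ − 14x² + 35x. Remainder: −4x² − 5x + 13.
Step 5: lead(−4x² − 5x + 13) ÷ lead(D) = −4x² ÷ −2x² = 2. Subtract (2)·D = −4x² − 4x + 10. Remainder: −x + 3.

R(x) = −x + 3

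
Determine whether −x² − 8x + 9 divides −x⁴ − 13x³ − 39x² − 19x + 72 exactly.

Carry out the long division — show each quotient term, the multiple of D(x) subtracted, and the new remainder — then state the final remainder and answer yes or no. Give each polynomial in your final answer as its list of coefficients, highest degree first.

R = [0], so D(x) is a factor of P(x). yes

Step 1: lead(−x⁴ − 13x³ − 39x² − 19x + 72) ÷ lead(D) = −x⁴ ÷ −x² = x². Subtract (x²)·D = −x⁴ − 8x³ + 9x². Remainder: −5x³ − 48x² − 19x + 72.
Step 2: lead(−5x³ − 48x² − 19x + 72) ÷ lead(D) = −5x³ ÷ −x² = 5x. Subtract (5x)·D = −5x³ − 40x² + 45x. Remainder: −8x² − 64x + 72.
Step 3: lead(−8x² − 64x + 72) ÷ lead(D) = −8x² ÷ −x² = 8. Subtract (8)·D = −8x² − 64x + 72. Remainder: 0.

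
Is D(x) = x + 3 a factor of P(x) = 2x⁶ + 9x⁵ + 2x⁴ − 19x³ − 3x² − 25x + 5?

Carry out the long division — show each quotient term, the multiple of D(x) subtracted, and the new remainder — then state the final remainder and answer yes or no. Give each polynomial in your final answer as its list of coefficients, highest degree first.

Step 1: lead(2x⁶ + 9x⁵ + 2x⁴ − 19x³ − 3x² − 25x + 5) ÷ lead(D) = 2x⁶ ÷ x = 2x⁵. Subtract (2x⁵)·D = 2x⁶ + 6x⁵. Remainder: 3x⁵ + 2x⁴ − 19x³ − 3x² − 25x + 5.
Step 2: lead(3x⁵ + 2x⁴ − 19x³ − 3x² − 25x + 5) ÷ lead(D) = 3x⁵ ÷ x = 3x⁴. Subtract (3x⁴)·D = 3x⁵ + 9x⁴. Remainder: −7x⁴ − 19x³ − 3x² − 25x + 5.
Step 3: lead(−7x⁴ − 19x³ − 3x² − 25x + 5) ÷ lead(D) = −7x⁴ ÷ x = −7x³. Subtract (−7x³)·D = −7x⁴ − 21x³. Remainder: 2x³ − 3x² − 25x + 5.
Step 4: lead(2x³ − 3x² − 25x + 5) ÷ lead(D) = 2x³ ÷ x = 2x². Subtract (2x²)·D = 2x³ + 6x². Remainder: −9x² − 25x + 5.
Step 5: lead(−9x² − 25x + 5) ÷ lead(D) = −9x² ÷ x = −9x. Subtract (−9x)·D = −9x² − 27x. Remainder: 2x + 5.
Step 6: lead(2x + 5) ÷ lead(D) = 2x ÷ x = 2. Subtract (2)·D = 2x + 6. Remainder: −1.

R = [-1], so D(x) is not a factor of P(x). no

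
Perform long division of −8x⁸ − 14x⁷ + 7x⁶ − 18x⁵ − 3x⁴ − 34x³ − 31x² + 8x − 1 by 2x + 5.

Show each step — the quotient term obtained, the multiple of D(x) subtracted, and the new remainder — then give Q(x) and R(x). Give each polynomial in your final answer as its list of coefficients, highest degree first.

Step 1: lead(−8x⁸ − 14x⁷ + 7x⁶ − 18x⁵ − 3x⁴ − 34x³ − 31x² + 8x − 1) ÷ lead(D) = −8x⁸ ÷ 2x = −4x⁷. Subtract (−4x⁷)·D = −8x⁸ − 20x⁷. Remainder: 6x⁷ + 7x⁶ − 18x⁵ − 3x⁴ − 34x³ − 31x² + 8x − 1.
Step 2: lead(6x⁷ + 7x⁶ − 18x⁵ − 3x⁴ − 34x³ − 31x² + 8x − 1) ÷ lead(D) = 6x⁷ ÷ 2x = 3x⁶. Subtract (3x⁶)·D = 6x⁷ + 15x⁶. Remainder: −8x⁶ − 18x⁵ − 3x⁴ − 34x³ − 31x² + 8x − 1.
Step 3: lead(−8x⁶ − 18x⁵ − 3x⁴ − 34x³ − 31x² + 8x − 1) ÷ lead(D) = −8x⁶ ÷ 2x = −4x⁵. Subtract (−4x⁵)·D = −8x⁶ − 20x⁵. Remainder: 2x⁵ − 3x⁴ − 34x³ − 31x² + 8x − 1.
Step 4: lead(2x⁵ − 3x⁴ − 34x³ − 31x² + 8x − 1) ÷ lead(D) = 2x⁵ ÷ 2x = x⁴. Subtract (x⁴)·D = 2x⁵ + 5x⁴. Remainder: −8x⁴ − 34x³ − 31x² + 8x − 1.
Step 5: lead(−8x⁴ − 34x³ − 31x² + 8x − 1) ÷ lead(D) = −8x⁴ ÷ 2x = −4x³. Subtract (−4x³)·D = −8x⁴ − 20x³. Remainder: −14x³ − 31x² + 8x − 1.
Step 6: lead(−14x³ − 31x² + 8x − 1) ÷ lead(D) = −14x³ ÷ 2x = −7x². Subtract (−7x²)·D = −14x³ − 35x². Remainder: 4x² + 8x − 1.
Step 7: lead(4x² + 8x − 1) ÷ lead(D) = 4x² ÷ 2x = 2x. Subtract (2x)·D = 4x² + 10x. Remainder: −2x − 1.
Step 8: lead(−2x − 1) ÷ lead(D) = −2x ÷ 2x = −1. Subtract (−1)·D = −2x − 5. Remainder: 4.

Q = [-4, 3, -4, 1, -4, -7, 2, -1]; R = [4]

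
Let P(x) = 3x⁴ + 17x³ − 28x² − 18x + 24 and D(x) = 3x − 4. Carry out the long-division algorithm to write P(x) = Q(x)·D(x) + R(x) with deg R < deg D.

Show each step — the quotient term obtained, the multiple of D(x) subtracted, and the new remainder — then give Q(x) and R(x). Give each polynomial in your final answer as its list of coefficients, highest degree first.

Q = [1, 7, 0, -6]; R = [0]

Step 1: lead(3x⁴ + 17x³ − 28x² − 18x + 24) ÷ lead(D) = 3x⁴ ÷ 3x = x³. Subtract (x³)·D = 3x⁴ − 4x³. Remainder: 21x³ − 28x² − 18x + 24.
Step 2: lead(21x³ − 28x² − 18x + 24) ÷ lead(D) = 21x³ ÷ 3x = 7x². Subtract (7x²)·D = 21x³ − 28x². Remainder: −18x + 24.
Step 3: lead(−18x + 24) ÷ lead(D) = −18x ÷ 3x = −6. Subtract (−6)·D = −18x + 24. Remainder: 0.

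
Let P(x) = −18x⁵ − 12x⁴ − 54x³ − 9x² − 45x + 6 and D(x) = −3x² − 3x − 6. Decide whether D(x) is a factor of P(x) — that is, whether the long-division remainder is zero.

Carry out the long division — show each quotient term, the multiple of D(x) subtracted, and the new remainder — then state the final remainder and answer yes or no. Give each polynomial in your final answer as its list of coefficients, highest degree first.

Step 1: lead(−18x⁵ − 12x⁴ − 54x³ − 9x² − 45x + 6) ÷ lead(D) = −18x⁵ ÷ −3x² = 6x³. Subtract (6x³)·D = −18x⁵ − 18x⁴ − 36x³. Remainder: 6x⁴ − 18x³ − 9x² − 45x + 6.
Step 2: lead(6x⁴ − 18x³ − 9x² − 45x + 6) ÷ lead(D) = 6x⁴ ÷ −3x² = −2x². Subtract (−2x²)·D = 6x⁴ + 6x³ + 12x². Remainder: −24x³ − 21x² − 45x + 6.
Step 3: lead(−24x³ − 21x² − 45x + 6) ÷ lead(D) = −24x³ ÷ −3x² = 8x. Subtract (8x)·D = −24x³ − 24x² − 48x. Remainder: 3x² + 3x + 6.
Step 4: lead(3x² + 3x + 6) ÷ lead(D) = 3x² ÷ −3x² = −1. Subtract (−1)·D = 3x² + 3x + 6. Remainder: 0.

R = [0], so D(x) is a factor of P(x). yes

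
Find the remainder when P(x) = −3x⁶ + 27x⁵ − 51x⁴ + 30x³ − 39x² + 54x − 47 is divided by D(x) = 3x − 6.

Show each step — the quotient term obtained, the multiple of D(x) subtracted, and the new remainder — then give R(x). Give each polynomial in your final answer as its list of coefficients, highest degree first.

R = [1]

Step 1: lead(−3x⁶ + 27x⁵ − 51x⁴ + 30x³ − 39x² + 54x − 47) ÷ lead(D) = −3x⁶ ÷ 3x = −x⁵. Subtract (−x⁵)·D = −3x⁶ + 6x⁵. Remainder: 21x⁵ − 51x⁴ + 30x³ − 39x² + 54x − 47.
Step 2: lead(21x⁵ − 51x⁴ + 30x³ − 39x² + 54x − 47) ÷ lead(D) = 21x⁵ ÷ 3x = 7x⁴. Subtract (7x⁴)·D = 21x⁵ − 42x⁴. Remainder: −9x⁴ + 30x³ − 39x² + 54x − 47.
Step 3: lead(−9x⁴ + 30x³ − 39x² + 54x − 47) ÷ lead(D) = −9x⁴ ÷ 3x = −3x³. Subtract (−3x³)·D = −9x⁴ + 18x³. Remainder: 12x³ − 39x² + 54x − 47.
Step 4: lead(12x³ − 39x² + 54x − 47) ÷ lead(D) = 12x³ ÷ 3x = 4x². Subtract (4x²)·D = 12x³ − 24x². Remainder: −15x² + 54x − 47.
Step 5: lead(−15x² + 54x − 47) ÷ lead(D) = −15x² ÷ 3x = −5x. Subtract (−5x)·D = −15x² + 30x. Remainder: 24x − 47.
Step 6: lead(24x − 47) ÷ lead(D) = 24x ÷ 3x = 8. Subtract (8)·D = 24x − 48. Remainder: 1.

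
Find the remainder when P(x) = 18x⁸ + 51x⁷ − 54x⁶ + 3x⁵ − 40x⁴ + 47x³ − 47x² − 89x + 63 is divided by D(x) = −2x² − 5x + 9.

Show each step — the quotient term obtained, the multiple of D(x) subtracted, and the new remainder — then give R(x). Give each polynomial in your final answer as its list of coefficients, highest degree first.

Step 1: lead(18x⁸ + 51x⁷ − 54x⁶ + 3x⁵ − 40x⁴ + 47x³ − 47x² − 89x + 63) ÷ lead(D) = 18x⁸ ÷ −2x² = −9x⁶. Subtract (−9x⁶)·D = 18x⁸ + 45x⁷ − 81x⁶. Remainder: 6x⁷ + 27x⁶ + 3x⁵ − 40x⁴ + 47x³ − 47x² − 89x + 63.
Step 2: lead(6x⁷ + 27x⁶ + 3x⁵ − 40x⁴ + 47x³ − 47x² − 89x + 63) ÷ lead(D) = 6x⁷ ÷ −2x² = −3x⁵. Subtract (−3x⁵)·D = 6x⁷ + 15x⁶ − 27x⁵. Remainder: 12x⁶ + 30x⁵ − 40x⁴ + 47x³ − 47x² − 89x + 63.
Step 3: lead(12x⁶ + 30x⁵ − 40x⁴ + 47x³ − 47x² − 89x + 63) ÷ lead(D) = 12x⁶ ÷ −2x² = −6x⁴. Subtract (−6x⁴)·D = 12x⁶ + 30x⁵ − 54x⁴. Remainder: 14x⁴ + 47x³ − 47x² − 89x + 63.
Step 4: lead(14x⁴ + 47x³ − 47x² − 89x + 63) ÷ lead(D) = 14x⁴ ÷ −2x² = −7x². Subtract (−7x²)·D = 14x⁴ + 35x³ − 63x². Remainder: 12x³ + 16x² − 89x + 63.
Step 5: lead(12x³ + 16x² − 89x + 63) ÷ lead(D) = 12x³ ÷ −2x² = −6x. Subtract (−6x)·D = 12x³ + 30x² − 54x. Remainder: −14x² − 35x + 63.
Step 6: lead(−14x² − 35x + 63) ÷ lead(D) = −14x² ÷ −2x² = 7. Subtract (7)·D = −14x² − 35x + 63. Remainder: 0.

R = [0]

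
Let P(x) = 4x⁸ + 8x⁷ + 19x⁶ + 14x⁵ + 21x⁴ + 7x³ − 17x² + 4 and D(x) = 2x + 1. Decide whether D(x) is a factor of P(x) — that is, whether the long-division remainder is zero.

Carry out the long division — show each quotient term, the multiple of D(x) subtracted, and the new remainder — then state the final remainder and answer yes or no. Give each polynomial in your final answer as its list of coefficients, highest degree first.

R = [0], so D(x) is a factor of P(x). yes

Step 1: lead(4x⁸ + 8x⁷ + 19x⁶ + 14x⁵ + 21x⁴ + 7x³ − 17x² + 4) ÷ lead(D) = 4x⁸ ÷ 2x = 2x⁷. Subtract (2x⁷)·D = 4x⁸ + 2x⁷. Remainder: 6x⁷ + 19x⁶ + 14x⁵ + 21x⁴ + 7x³ − 17x² + 4.
Step 2: lead(6x⁷ + 19x⁶ + 14x⁵ + 21x⁴ + 7x³ − 17x² + 4) ÷ lead(D) = 6x⁷ ÷ 2x = 3x⁶. Subtract (3x⁶)·D = 6x⁷ + 3x⁶. Remainder: 16x⁶ + 14x⁵ + 21x⁴ + 7x³ − 17x² + 4.
Step 3: lead(16x⁶ + 14x⁵ + 21x⁴ + 7x³ − 17x² + 4) ÷ lead(D) = 16x⁶ ÷ 2x = 8x⁵. Subtract (8x⁵)·D = 16x⁶ + 8x⁵. Remainder: 6x⁵ + 21x⁴ + 7x³ − 17x² + 4.
Step 4: lead(6x⁵ + 21x⁴ + 7x³ − 17x² + 4) ÷ lead(D) = 6x⁵ ÷ 2x = 3x⁴. Subtract (3x⁴)·D = 6x⁵ + 3x⁴. Remainder: 18x⁴ + 7x³ − 17x² + 4.
Step 5: lead(18x⁴ + 7x³ − 17x² + 4) ÷ lead(D) = 18x⁴ ÷ 2x = 9x³. Subtract (9x³)·D = 18x⁴ + 9x³. Remainder: −2x³ − 17x² + 4.
Step 6: lead(−2x³ − 17x² + 4) ÷ lead(D) = −2x³ ÷ 2x = −x². Subtract (−x²)·D = −2x³ − x². Remainder: −16x² + 4.
Step 7: lead(−16x² + 4) ÷ lead(D) = −16x² ÷ 2x = −8x. Subtract (−8x)·D = −16x² − 8x. Remainder: 8x + 4.
Step 8: lead(8x + 4) ÷ lead(D) = 8x ÷ 2x = 4. Subtract (4)·D = 8x + 4. Remainder: 0.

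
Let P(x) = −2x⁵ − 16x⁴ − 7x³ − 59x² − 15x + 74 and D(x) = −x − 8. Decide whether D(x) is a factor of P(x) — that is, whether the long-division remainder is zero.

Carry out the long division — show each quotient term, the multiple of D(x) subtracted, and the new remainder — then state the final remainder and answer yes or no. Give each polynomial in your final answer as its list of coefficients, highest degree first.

Step 1: lead(−2x⁵ − 16x⁴ − 7x³ − 59x² − 15x + 74) ÷ lead(D) = −2x⁵ ÷ −x = 2x⁴. Subtract (2x⁴)·D = −2x⁵ − 16x⁴. Remainder: −7x³ − 59x² − 15x + 74.
Step 2: lead(−7x³ − 59x² − 15x + 74) ÷ lead(D) = −7x³ ÷ −x = 7x². Subtract (7x²)·D = −7x³ − 56x². Remainder: −3x² − 15x + 74.
Step 3: lead(−3x² − 15x + 74) ÷ lead(D) = −3x² ÷ −x = 3x. Subtract (3x)·D = −3x² − 24x. Remainder: 9x + 74.
Step 4: lead(9x + 74) ÷ lead(D) = 9x ÷ −x = −9. Subtract (−9)·D = 9x + 72. Remainder: 2.

R = [2], so D(x) is not a factor of P(x). no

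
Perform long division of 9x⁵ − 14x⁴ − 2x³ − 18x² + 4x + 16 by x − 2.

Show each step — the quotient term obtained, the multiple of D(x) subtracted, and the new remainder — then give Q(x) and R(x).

Step 1: lead(9x⁵ − 14x⁴ − 2x³ − 18x² + 4x + 16) ÷ lead(D) = 9x⁵ ÷ x = 9x⁴. Subtract (9x⁴)·D = 9x⁵ − 18x⁴. Remainder: 4x⁴ − 2x³ − 18x² + 4x + 16.
Step 2: lead(4x⁴ − 2x³ − 18x² + 4x + 16) ÷ lead(D) = 4x⁴ ÷ x = 4x³. Subtract (4x³)·D = 4x⁴ − 8x³. Remainder: 6x³ − 18x² + 4x + 16.
Step 3: lead(6x³ − 18x² + 4x + 16) ÷ lead(D) = 6x³ ÷ x = 6x². Subtract (6x²)·D = 6x³ − 12x². Remainder: −6x² + 4x + 16.
Step 4: lead(−6x² + 4x + 16) ÷ lead(D) = −6x² ÷ x = −6x. Subtract (−6x)·D = −6x² + 12x. Remainder: −8x + 16.
Step 5: lead(−8x + 16) ÷ lead(D) = −8x ÷ x = −8. Subtract (−8)·D = −8x + 16. Remainder: 0.

Q(x) = 9x⁴ + 4x³ + 6x² − 6x − 8; R(x) = 0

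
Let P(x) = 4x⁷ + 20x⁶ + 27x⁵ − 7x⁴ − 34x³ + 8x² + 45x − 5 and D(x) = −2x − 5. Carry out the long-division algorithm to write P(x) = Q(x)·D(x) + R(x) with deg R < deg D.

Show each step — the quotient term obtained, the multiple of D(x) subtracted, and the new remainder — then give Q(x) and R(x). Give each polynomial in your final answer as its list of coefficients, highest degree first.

Q = [-2, -5, -1, 6, 2, -9, 0]; R = [-5]

Step 1: lead(4x⁷ + 20x⁶ + 27x⁵ − 7x⁴ − 34x³ + 8x² + 45x − 5) ÷ lead(D) = 4x⁷ ÷ −2x = −2x⁶. Subtract (−2x⁶)·D = 4x⁷ + 10x⁶. Remainder: 10x⁶ + 27x⁵ − 7x⁴ − 34x³ + 8x² + 45x − 5.
Step 2: lead(10x⁶ + 27x⁵ − 7x⁴ − 34x³ + 8x² + 45x − 5) ÷ lead(D) = 10x⁶ ÷ −2x = −5x⁵. Subtract (−5x⁵)·D = 10x⁶ + 25x⁵. Remainder: 2x⁵ − 7x⁴ − 34x³ + 8x² + 45x − 5.
Step 3: lead(2x⁵ − 7x⁴ − 34x³ + 8x² + 45x − 5) ÷ lead(D) = 2x⁵ ÷ −2x = −x⁴. Subtract (−x⁴)·D = 2x⁵ + 5x⁴. Remainder: −12x⁴ − 34x³ + 8x² + 45x − 5.
Step 4: lead(−12x⁴ − 34x³ + 8x² + 45x − 5) ÷ lead(D) = −12x⁴ ÷ −2x = 6x³. Subtract (6x³)·D = −12x⁴ − 30x³. Remainder: −4x³ + 8x² + 45x − 5.
Step 5: lead(−4x³ + 8x² + 45x − 5) ÷ lead(D) = −4x³ ÷ −2x = 2x². Subtract (2x²)·D = −4x³ − 10x². Remainder: 18x² + 45x − 5.
Step 6: lead(18x² + 45x − 5) ÷ lead(D) = 18x² ÷ −2x = −9x. Subtract (−9x)·D = 18x² + 45x. Remainder: −5.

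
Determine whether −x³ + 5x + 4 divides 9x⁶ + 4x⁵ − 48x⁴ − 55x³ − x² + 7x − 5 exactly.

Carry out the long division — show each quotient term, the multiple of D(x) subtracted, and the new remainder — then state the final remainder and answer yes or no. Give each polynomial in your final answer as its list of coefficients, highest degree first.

R = [-1], so D(x) is not a factor of P(x). no

Step 1: lead(9x⁶ + 4x⁵ − 48x⁴ − 55x³ − x² + 7x − 5) ÷ lead(D) = 9x⁶ ÷ −x³ = −9x³. Subtract (−9x³)·D = 9x⁶ − 45x⁴ − 36x³. Remainder: 4x⁵ − 3x⁴ − 19x³ − x² + 7x − 5.
Step 2: lead(4x⁵ − 3x⁴ − 19x³ − x² + 7x − 5) ÷ lead(D) = 4x⁵ ÷ −x³ = −4x². Subtract (−4x²)·D = 4x⁵ − 20x³ − 16x². Remainder: −3x⁴ + x³ + 15x² + 7x − 5.
Step 3: lead(−3x⁴ + x³ + 15x² + 7x − 5) ÷ lead(D) = −3x⁴ ÷ −x³ = 3x. Subtract (3x)·D = −3x⁴ + 15x² + 12x. Remainder: x³ − 5x − 5.
Step 4: lead(x³ − 5x − 5) ÷ lead(D) = x³ ÷ −x³ = −1. Subtract (−1)·D = x³ − 5x − 4. Remainder: −1.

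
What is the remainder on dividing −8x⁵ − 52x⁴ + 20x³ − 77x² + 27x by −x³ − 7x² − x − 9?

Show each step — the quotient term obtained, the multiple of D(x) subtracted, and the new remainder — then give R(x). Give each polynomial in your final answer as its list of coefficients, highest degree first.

R = [-9, -9, 0]

Step 1: lead(−8x⁵ − 52x⁴ + 20x³ − 77x² + 27x) ÷ lead(D) = −8x⁵ ÷ −x³ = 8x². Subtract (8x²)·D = −8x⁵ − 56x⁴ − 8x³ − 72x². Remainder: 4x⁴ + 28x³ − 5x² + 27x.
Step 2: lead(4x⁴ + 28x³ − 5x² + 27x) ÷ lead(D) = 4x⁴ ÷ −x³ = −4x. Subtract (−4x)·D = 4x⁴ + 28x³ + 4x² + 36x. Remainder: −9x² − 9x.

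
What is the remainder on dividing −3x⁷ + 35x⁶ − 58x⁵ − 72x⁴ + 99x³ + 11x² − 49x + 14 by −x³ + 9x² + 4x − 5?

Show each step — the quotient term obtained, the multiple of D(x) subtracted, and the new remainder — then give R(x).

R(x) = 9x² + 2x − 6

Step 1: lead(−3x⁷ + 35x⁶ − 58x⁵ − 72x⁴ + 99x³ + 11x² − 49x + 14) ÷ lead(D) = −3x⁷ ÷ −x³ = 3x⁴. Subtract (3x⁴)·D = −3x⁷ + 27x⁶ + 12x⁵ − 15x⁴. Remainder: 8x⁶ − 70x⁵ − 57x⁴ + 99x³ + 11x² − 49x + 14.
Step 2: lead(8x⁶ − 70x⁵ − 57x⁴ + 99x³ + 11x² − 49x + 14) ÷ lead(D) = 8x⁶ ÷ −x³ = −8x³. Subtract (−8x³)·D = 8x⁶ − 72x⁵ − 32x⁴ + 40x³. Remainder: 2x⁵ − 25x⁴ + 59x³ + 11x² − 49x + 14.
Step 3: lead(2x⁵ − 25x⁴ + 59x³ + 11x² − 49x + 14) ÷ lead(D) = 2x⁵ ÷ −x³ = −2x². Subtract (−2x²)·D = 2x⁵ − 18x⁴ − 8x³ + 10x². Remainder: −7x⁴ + 67x³ + x² − 49x + 14.
Step 4: lead(−7x⁴ + 67x³ + x² − 49x + 14) ÷ lead(D) = −7x⁴ ÷ −x³ = 7x. Subtract (7x)·D = −7x⁴ + 63x³ + 28x² − 35x. Remainder: 4x³ − 27x² − 14x + 14.
Step 5: lead(4x³ − 27x² − 14x + 14) ÷ lead(D) = 4x³ ÷ −x³ = −4. Subtract (−4)·D = 4x³ − 36x² − 16x + 20. Remainder: 9x² + 2x − 6.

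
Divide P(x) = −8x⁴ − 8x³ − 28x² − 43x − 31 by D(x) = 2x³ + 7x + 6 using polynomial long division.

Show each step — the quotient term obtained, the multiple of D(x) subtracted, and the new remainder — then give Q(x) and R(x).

Step 1: lead(−8x⁴ − 8x³ − 28x² − 43x − 31) ÷ lead(D) = −8x⁴ ÷ 2x³ = −4x. Subtract (−4x)·D = −8x⁴ − 28x² − 24x. Remainder: −8x³ − 19x − 31.
Step 2: lead(−8x³ − 19x − 31) ÷ lead(D) = −8x³ ÷ 2x³ = −4. Subtract (−4)·D = −8x³ − 28x − 24. Remainder: 9x − 7.

Q(x) = −4x − 4; R(x) = 9x − 7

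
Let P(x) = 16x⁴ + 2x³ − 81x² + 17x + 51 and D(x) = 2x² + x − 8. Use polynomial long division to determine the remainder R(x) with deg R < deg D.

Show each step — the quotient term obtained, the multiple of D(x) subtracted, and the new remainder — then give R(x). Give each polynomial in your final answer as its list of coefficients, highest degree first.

Step 1: lead(16x⁴ + 2x³ − 81x² + 17x + 51) ÷ lead(D) = 16x⁴ ÷ 2x² = 8x². Subtract (8x²)·D = 16x⁴ + 8x³ − 64x². Remainder: −6x³ − 17x² + 17x + 51.
Step 2: lead(−6x³ − 17x² + 17x + 51) ÷ lead(D) = −6x³ ÷ 2x² = −3x. Subtract (−3x)·D = −6x³ − 3x² + 24x. Remainder: −14x² − 7x + 51.
Step 3: lead(−14x² − 7x + 51) ÷ lead(D) = −14x² ÷ 2x² = −7. Subtract (−7)·D = −14x² − 7x + 56. Remainder: −5.

R = [-5]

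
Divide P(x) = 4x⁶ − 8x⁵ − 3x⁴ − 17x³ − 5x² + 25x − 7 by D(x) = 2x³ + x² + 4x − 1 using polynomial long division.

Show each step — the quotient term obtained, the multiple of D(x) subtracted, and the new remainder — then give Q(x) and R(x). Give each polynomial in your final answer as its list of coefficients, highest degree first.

Step 1: lead(4x⁶ − 8x⁵ − 3x⁴ − 17x³ − 5x² + 25x − 7) ÷ lead(D) = 4x⁶ ÷ 2x³ = 2x³. Subtract (2x³)·D = 4x⁶ + 2x⁵ + 8x⁴ − 2x³. Remainder: −10x⁵ − 11x⁴ − 15x³ − 5x² + 25x − 7.
Step 2: lead(−10x⁵ − 11x⁴ − 15x³ − 5x² + 25x − 7) ÷ lead(D) = −10x⁵ ÷ 2x³ = −5x². Subtract (−5x²)·D = −10x⁵ − 5x⁴ − 20x³ + 5x². Remainder: −6x⁴ + 5x³ − 10x² + 25x − 7.
Step 3: lead(−6x⁴ + 5x³ − 10x² + 25x − 7) ÷ lead(D) = −6x⁴ ÷ 2x³ = −3x. Subtract (−3x)·D = −6x⁴ − 3x³ − 12x² + 3x. Remainder: 8x³ + 2x² + 22x − 7.
Step 4: lead(8x³ + 2x² + 22x − 7) ÷ lead(D) = 8x³ ÷ 2x³ = 4. Subtract (4)·D = 8x³ + 4x² + 16x − 4. Remainder: −2x² + 6x − 3.

Q = [2, -5, -3, 4]; R = [-2, 6, -3]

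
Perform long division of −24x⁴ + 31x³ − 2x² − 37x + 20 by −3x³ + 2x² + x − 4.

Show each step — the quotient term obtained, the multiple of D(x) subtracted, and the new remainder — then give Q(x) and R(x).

Q(x) = 8x − 5; R(x) = 0

Step 1: lead(−24x⁴ + 31x³ − 2x² − 37x + 20) ÷ lead(D) = −24x⁴ ÷ −3x³ = 8x. Subtract (8x)·D = −24x⁴ + 16x³ + 8x² − 32x. Remainder: 15x³ − 10x² − 5x + 20.
Step 2: lead(15x³ − 10x² − 5x + 20) ÷ lead(D) = 15x³ ÷ −3x³ = −5. Subtract (−5)·D = 15x³ − 10x² − 5x + 20. Remainder: 0.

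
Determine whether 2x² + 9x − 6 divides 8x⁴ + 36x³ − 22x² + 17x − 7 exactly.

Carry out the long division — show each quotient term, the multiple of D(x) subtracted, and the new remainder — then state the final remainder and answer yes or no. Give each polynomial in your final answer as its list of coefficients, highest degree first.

Step 1: lead(8x⁴ + 36x³ − 22x² + 17x − 7) ÷ lead(D) = 8x⁴ ÷ 2x² = 4x². Subtract (4x²)·D = 8x⁴ + 36x³ − 24x². Remainder: 2x² + 17x − 7.
Step 2: lead(2x² + 17x − 7) ÷ lead(D) = 2x² ÷ 2x² = 1. Subtract (1)·D = 2x² + 9x − 6. Remainder: 8x − 1.

R = [8, -1], so D(x) is not a factor of P(x). no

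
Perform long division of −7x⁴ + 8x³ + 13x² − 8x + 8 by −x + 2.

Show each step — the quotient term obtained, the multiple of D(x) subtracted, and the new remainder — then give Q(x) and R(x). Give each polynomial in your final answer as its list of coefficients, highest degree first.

Q = [7, 6, -1, 6]; R = [-4]

Step 1: lead(−7x⁴ + 8x³ + 13x² − 8x + 8) ÷ lead(D) = −7x⁴ ÷ −x = 7x³. Subtract (7x³)·D = −7x⁴ + 14x³. Remainder: −6x³ + 13x² − 8x + 8.
Step 2: lead(−6x³ + 13x² − 8x + 8) ÷ lead(D) = −6x³ ÷ −x = 6x². Subtract (6x²)·D = −6x³ + 12x². Remainder: x² − 8x + 8.
Step 3: lead(x² − 8x + 8) ÷ lead(D) = x² ÷ −x = −x. Subtract (−x)·D = x² − 2x. Remainder: −6x + 8.
Step 4: lead(−6x + 8) ÷ lead(D) = −6x ÷ −x = 6. Subtract (6)·D = −6x + 12. Remainder: −4.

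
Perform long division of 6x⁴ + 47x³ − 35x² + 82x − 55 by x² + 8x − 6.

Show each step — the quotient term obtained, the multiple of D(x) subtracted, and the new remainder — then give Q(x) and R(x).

Q(x) = 6x² − x + 9; R(x) = 4x − 1

Step 1: lead(6x⁴ + 47x³ − 35x² + 82x − 55) ÷ lead(D) = 6x⁴ ÷ x² = 6x². Subtract (6x²)·D = 6x⁴ + 48x³ − 36x². Remainder: −x³ + x² + 82x − 55.
Step 2: lead(−x³ + x² + 82x − 55) ÷ lead(D) = −x³ ÷ x² = −x. Subtract (−x)·D = −x³ − 8x² + 6x. Remainder: 9x² + 76x − 55.
Step 3: lead(9x² + 76x − 55) ÷ lead(D) = 9x² ÷ x² = 9. Subtract (9)·D = 9x² + 72x − 54. Remainder: 4x − 1.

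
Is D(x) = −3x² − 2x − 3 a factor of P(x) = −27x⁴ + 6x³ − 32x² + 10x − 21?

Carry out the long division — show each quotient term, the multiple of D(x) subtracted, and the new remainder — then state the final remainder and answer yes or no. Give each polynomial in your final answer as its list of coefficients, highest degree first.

R = [0], so D(x) is a factor of P(x). yes

Step 1: lead(−27x⁴ + 6x³ − 32x² + 10x − 21) ÷ lead(D) = −27x⁴ ÷ −3x² = 9x². Subtract (9x²)·D = −27x⁴ − 18x³ − 27x². Remainder: 24x³ − 5x² + 10x − 21.
Step 2: lead(24x³ − 5x² + 10x − 21) ÷ lead(D) = 24x³ ÷ −3x² = −8x. Subtract (−8x)·D = 24x³ + 16x² + 24x. Remainder: −21x² − 14x − 21.
Step 3: lead(−21x² − 14x − 21) ÷ lead(D) = −21x² ÷ −3x² = 7. Subtract (7)·D = −21x² − 14x − 21. Remainder: 0.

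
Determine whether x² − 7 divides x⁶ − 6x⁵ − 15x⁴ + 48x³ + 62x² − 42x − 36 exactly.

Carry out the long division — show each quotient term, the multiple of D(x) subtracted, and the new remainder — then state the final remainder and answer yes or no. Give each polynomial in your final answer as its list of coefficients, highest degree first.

Step 1: lead(x⁶ − 6x⁵ − 15x⁴ + 48x³ + 62x² − 42x − 36) ÷ lead(D) = x⁶ ÷ x² = x⁴. Subtract (x⁴)·D = x⁶ − 7x⁴. Remainder: −6x⁵ − 8x⁴ + 48x³ + 62x² − 42x − 36.
Step 2: lead(−6x⁵ − 8x⁴ + 48x³ + 62x² − 42x − 36) ÷ lead(D) = −6x⁵ ÷ x² = −6x³. Subtract (−6x³)·D = −6x⁵ + 42x³. Remainder: −8x⁴ + 6x³ + 62x² − 42x − 36.
Step 3: lead(−8x⁴ + 6x³ + 62x² − 42x − 36) ÷ lead(D) = −8x⁴ ÷ x² = −8x². Subtract (−8x²)·D = −8x⁴ + 56x². Remainder: 6x³ + 6x² − 42x − 36.
Step 4: lead(6x³ + 6x² − 42x − 36) ÷ lead(D) = 6x³ ÷ x² = 6x. Subtract (6x)·D = 6x³ − 42x. Remainder: 6x² − 36.
Step 5: lead(6x² − 36) ÷ lead(D) = 6x² ÷ x² = 6. Subtract (6)·D = 6x² − 42. Remainder: 6.

R = [6], so D(x) is not a factor of P(x). no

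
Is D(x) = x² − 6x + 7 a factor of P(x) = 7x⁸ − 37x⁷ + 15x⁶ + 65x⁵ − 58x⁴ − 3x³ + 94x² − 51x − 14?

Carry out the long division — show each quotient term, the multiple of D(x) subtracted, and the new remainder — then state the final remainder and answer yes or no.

Step 1: lead(7x⁸ − 37x⁷ + 15x⁶ + 65x⁵ − 58x⁴ − 3x³ + 94x² − 51x − 14) ÷ lead(D) = 7x⁸ ÷ x² = 7x⁶. Subtract (7x⁶)·D = 7x⁸ − 42x⁷ + 49x⁶. Remainder: 5x⁷ − 34x⁶ + 65x⁵ − 58x⁴ − 3x³ + 94x² − 51x − 14.
Step 2: lead(5x⁷ − 34x⁶ + 65x⁵ − 58x⁴ − 3x³ + 94x² − 51x − 14) ÷ lead(D) = 5x⁷ ÷ x² = 5x⁵. Subtract (5x⁵)·D = 5x⁷ − 30x⁶ + 35x⁵. Remainder: −4x⁶ + 30x⁵ − 58x⁴ − 3x³ + 94x² − 51x − 14.
Step 3: lead(−4x⁶ + 30x⁵ − 58x⁴ − 3x³ + 94x² − 51x − 14) ÷ lead(D) = −4x⁶ ÷ x² = −4x⁴. Subtract (−4x⁴)·D = −4x⁶ + 24x⁵ − 28x⁴. Remainder: 6x⁵ − 30x⁴ − 3x³ + 94x² − 51x − 14.
Step 4: lead(6x⁵ − 30x⁴ − 3x³ + 94x² − 51x − 14) ÷ lead(D) = 6x⁵ ÷ x² = 6x³. Subtract (6x³)·D = 6x⁵ − 36x⁴ + 42x³. Remainder: 6x⁴ − 45x³ + 94x² − 51x − 14.
Step 5: lead(6x⁴ − 45x³ + 94x² − 51x − 14) ÷ lead(D) = 6x⁴ ÷ x² = 6x². Subtract (6x²)·D = 6x⁴ − 36x³ + 42x². Remainder: −9x³ + 52x² − 51x − 14.
Step 6: lead(−9x³ + 52x² − 51x − 14) ÷ lead(D) = −9x³ ÷ x² = −9x. Subtract (−9x)·D = −9x³ + 54x² − 63x. Remainder: −2x² + 12x − 14.
Step 7: lead(−2x² + 12x − 14) ÷ lead(D) = −2x² ÷ x² = −2. Subtract (−2)·D = −2x² + 12x − 14. Remainder: 0.

R(x) = 0, so D(x) is a factor of P(x). yes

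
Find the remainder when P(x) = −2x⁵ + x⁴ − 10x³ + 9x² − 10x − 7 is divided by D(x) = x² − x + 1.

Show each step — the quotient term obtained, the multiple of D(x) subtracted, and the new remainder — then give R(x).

Step 1: lead(−2x⁵ + x⁴ − 10x³ + 9x² − 10x − 7) ÷ lead(D) = −2x⁵ ÷ x² = −2x³. Subtract (−2x³)·D = −2x⁵ + 2x⁴ − 2x³. Remainder: −x⁴ − 8x³ + 9x² − 10x − 7.
Step 2: lead(−x⁴ − 8x³ + 9x² − 10x − 7) ÷ lead(D) = −x⁴ ÷ x² = −x². Subtract (−x²)·D = −x⁴ + x³ − x². Remainder: −9x³ + 10x² − 10x − 7.
Step 3: lead(−9x³ + 10x² − 10x − 7) ÷ lead(D) = −9x³ ÷ x² = −9x. Subtract (−9x)·D = −9x³ + 9x² − 9x. Remainder: x² − x − 7.
Step 4: lead(x² − x − 7) ÷ lead(D) = x² ÷ x² = 1. Subtract (1)·D = x² − x + 1. Remainder: −8.

R(x) = −8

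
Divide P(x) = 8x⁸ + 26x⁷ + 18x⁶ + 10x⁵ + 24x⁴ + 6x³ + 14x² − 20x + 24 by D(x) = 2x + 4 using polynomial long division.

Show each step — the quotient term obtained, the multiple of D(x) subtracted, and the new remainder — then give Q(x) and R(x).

Step 1: lead(8x⁸ + 26x⁷ + 18x⁶ + 10x⁵ + 24x⁴ + 6x³ + 14x² − 20x + 24) ÷ lead(D) = 8x⁸ ÷ 2x = 4x⁷. Subtract (4x⁷)·D = 8x⁸ + 16x⁷. Remainder: 10x⁷ + 18x⁶ + 10x⁵ + 24x⁴ + 6x³ + 14x² − 20x + 24.
Step 2: lead(10x⁷ + 18x⁶ + 10x⁵ + 24x⁴ + 6x³ + 14x² − 20x + 24) ÷ lead(D) = 10x⁷ ÷ 2x = 5x⁶. Subtract (5x⁶)·D = 10x⁷ + 20x⁶. Remainder: −2x⁶ + 10x⁵ + 24x⁴ + 6x³ + 14x² − 20x + 24.
Step 3: lead(−2x⁶ + 10x⁵ + 24x⁴ + 6x³ + 14x² − 20x + 24) ÷ lead(D) = −2x⁶ ÷ 2x = −x⁵. Subtract (−x⁵)·D = −2x⁶ − 4x⁵. Remainder: 14x⁵ + 24x⁴ + 6x³ + 14x² − 20x + 24.
Step 4: lead(14x⁵ + 24x⁴ + 6x³ + 14x² − 20x + 24) ÷ lead(D) = 14x⁵ ÷ 2x = 7x⁴. Subtract (7x⁴)·D = 14x⁵ + 28x⁴. Remainder: −4x⁴ + 6x³ + 14x² − 20x + 24.
Step 5: lead(−4x⁴ + 6x³ + 14x² − 20x + 24) ÷ lead(D) = −4x⁴ ÷ 2x = −2x³. Subtract (−2x³)·D = −4x⁴ − 8x³. Remainder: 14x³ + 14x² − 20x + 24.
Step 6: lead(14x³ + 14x² − 20x + 24) ÷ lead(D) = 14x³ ÷ 2x = 7x². Subtract (7x²)·D = 14x³ + 28x². Remainder: −14x² − 20x + 24.
Step 7: lead(−14x² − 20x + 24) ÷ lead(D) = −14x² ÷ 2x = −7x. Subtract (−7x)·D = −14x² − 28x. Remainder: 8x + 24.
Step 8: lead(8x + 24) ÷ lead(D) = 8x ÷ 2x = 4. Subtract (4)·D = 8x + 16. Remainder: 8.

Q(x) = 4x⁷ + 5x⁶ − x⁵ + 7x⁴ − 2x³ + 7x² − 7x + 4; R(x) = 8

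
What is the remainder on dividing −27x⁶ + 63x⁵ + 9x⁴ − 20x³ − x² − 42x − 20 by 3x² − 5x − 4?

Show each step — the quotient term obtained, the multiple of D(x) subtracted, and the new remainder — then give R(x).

R(x) = 4

Step 1: lead(−27x⁶ + 63x⁵ + 9x⁴ − 20x³ − x² − 42x − 20) ÷ lead(D) = −27x⁶ ÷ 3x² = −9x⁴. Subtract (−9x⁴)·D = −27x⁶ + 45x⁵ + 36x⁴. Remainder: 18x⁵ − 27x⁴ − 20x³ − x² − 42x − 20.
Step 2: lead(18x⁵ − 27x⁴ − 20x³ − x² − 42x − 20) ÷ lead(D) = 18x⁵ ÷ 3x² = 6x³. Subtract (6x³)·D = 18x⁵ − 30x⁴ − 24x³. Remainder: 3x⁴ + 4x³ − x² − 42x − 20.
Step 3: lead(3x⁴ + 4x³ − x² − 42x − 20) ÷ lead(D) = 3x⁴ ÷ 3x² = x². Subtract (x²)·D = 3x⁴ − 5x³ − 4x². Remainder: 9x³ + 3x² − 42x − 20.
Step 4: lead(9x³ + 3x² − 42x − 20) ÷ lead(D) = 9x³ ÷ 3x² = 3x. Subtract (3x)·D = 9x³ − 15x² − 12x. Remainder: 18x² − 30x − 20.
Step 5: lead(18x² − 30x − 20) ÷ lead(D) = 18x² ÷ 3x² = 6. Subtract (6)·D = 18x² − 30x − 24. Remainder: 4.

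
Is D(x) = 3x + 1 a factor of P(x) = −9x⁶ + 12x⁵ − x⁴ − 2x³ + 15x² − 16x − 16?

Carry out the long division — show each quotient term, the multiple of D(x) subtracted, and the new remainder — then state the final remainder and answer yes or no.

Step 1: lead(−9x⁶ + 12x⁵ − x⁴ − 2x³ + 15x² − 16x − 16) ÷ lead(D) = −9x⁶ ÷ 3x = −3x⁵. Subtract (−3x⁵)·D = −9x⁶ − 3x⁵. Remainder: 15x⁵ − x⁴ − 2x³ + 15x² − 16x − 16.
Step 2: lead(15x⁵ − x⁴ − 2x³ + 15x² − 16x − 16) ÷ lead(D) = 15x⁵ ÷ 3x = 5x⁴. Subtract (5x⁴)·D = 15x⁵ + 5x⁴. Remainder: −6x⁴ − 2x³ + 15x² − 16x − 16.
Step 3: lead(−6x⁴ − 2x³ + 15x² − 16x − 16) ÷ lead(D) = −6x⁴ ÷ 3x = −2x³. Subtract (−2x³)·D = −6x⁴ − 2x³. Remainder: 15x² − 16x − 16.
Step 4: lead(15x² − 16x − 16) ÷ lead(D) = 15x² ÷ 3x = 5x. Subtract (5x)·D = 15x² + 5x. Remainder: −21x − 16.
Step 5: lead(−21x − 16) ÷ lead(D) = −21x ÷ 3x = −7. Subtract (−7)·D = −21x − 7. Remainder: −9.

R(x) = −9, so D(x) is not a factor of P(x). no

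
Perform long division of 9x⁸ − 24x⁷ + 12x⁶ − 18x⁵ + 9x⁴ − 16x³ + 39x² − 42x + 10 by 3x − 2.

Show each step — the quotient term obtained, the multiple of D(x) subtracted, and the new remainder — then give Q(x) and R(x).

Step 1: lead(9x⁸ − 24x⁷ + 12x⁶ − 18x⁵ + 9x⁴ − 16x³ + 39x² − 42x + 10) ÷ lead(D) = 9x⁸ ÷ 3x = 3x⁷. Subtract (3x⁷)·D = 9x⁸ − 6x⁷. Remainder: −18x⁷ + 12x⁶ − 18x⁵ + 9x⁴ − 16x³ + 39x² − 42x + 10.
Step 2: lead(−18x⁷ + 12x⁶ − 18x⁵ + 9x⁴ − 16x³ + 39x² − 42x + 10) ÷ lead(D) = −18x⁷ ÷ 3x = −6x⁶. Subtract (−6x⁶)·D = −18x⁷ + 12x⁶. Remainder: −18x⁵ + 9x⁴ − 16x³ + 39x² − 42x + 10.
Step 3: lead(−18x⁵ + 9x⁴ − 16x³ + 39x² − 42x + 10) ÷ lead(D) = −18x⁵ ÷ 3x = −6x⁴. Subtract (−6x⁴)·D = −18x⁵ + 12x⁴. Remainder: −3x⁴ − 16x³ + 39x² − 42x + 10.
Step 4: lead(−3x⁴ − 16x³ + 39x² − 42x + 10) ÷ lead(D) = −3x⁴ ÷ 3x = −x³. Subtract (−x³)·D = −3x⁴ + 2x³. Remainder: −18x³ + 39x² − 42x + 10.
Step 5: lead(−18x³ + 39x² − 42x + 10) ÷ lead(D) = −18x³ ÷ 3x = −6x². Subtract (−6x²)·D = −18x³ + 12x². Remainder: 27x² − 42x + 10.
Step 6: lead(27x² − 42x + 10) ÷ lead(D) = 27x² ÷ 3x = 9x. Subtract (9x)·D = 27x² − 18x. Remainder: −24x + 10.
Step 7: lead(−24x + 10) ÷ lead(D) = −24x ÷ 3x = −8. Subtract (−8)·D = −24x + 16. Remainder: −6.

Q(x) = 3x⁷ − 6x⁶ − 6x⁴ − x³ − 6x² + 9x − 8; R(x) = −6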